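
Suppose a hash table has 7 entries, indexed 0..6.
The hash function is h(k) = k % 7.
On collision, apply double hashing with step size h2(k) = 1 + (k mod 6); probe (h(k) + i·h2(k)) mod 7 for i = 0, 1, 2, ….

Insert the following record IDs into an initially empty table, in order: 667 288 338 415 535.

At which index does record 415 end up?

667: h=2 => slot 2
288: h=1 => slot 1
338: h=2, h2=3, probe 2,5 => slot 5
415: h=2, h2=2, probe 2,4 => slot 4
535: h=3 => slot 3
Table: [-, 288, 667, 535, 415, 338, -]

4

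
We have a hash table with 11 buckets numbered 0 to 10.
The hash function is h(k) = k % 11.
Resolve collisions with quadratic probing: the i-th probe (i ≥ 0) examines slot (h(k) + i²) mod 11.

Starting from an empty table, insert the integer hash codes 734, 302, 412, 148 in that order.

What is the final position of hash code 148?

9

Insert 734: h=8, slot 8 empty → index 8.
Insert 302: h=5, slot 5 empty → index 5.
Insert 412: h=5, slot 5 occupied → index 6.
Insert 148: h=5, slots 5,6 occupied → index 9.
Table: [-, -, -, -, -, 302, 412, -, 734, 148, -]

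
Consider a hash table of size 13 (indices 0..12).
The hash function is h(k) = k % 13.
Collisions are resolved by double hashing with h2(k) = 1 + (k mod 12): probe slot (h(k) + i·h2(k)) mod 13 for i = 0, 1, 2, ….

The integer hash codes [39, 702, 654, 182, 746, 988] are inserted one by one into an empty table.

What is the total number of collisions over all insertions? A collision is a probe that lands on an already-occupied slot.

4

Insert 39: h=0, slot 0 empty → index 0.
Insert 702: h=0, h2=7, slot 0 occupied → index 7.
Insert 654: h=4, slot 4 empty → index 4.
Insert 182: h=0, h2=3, slot 0 occupied → index 3.
Insert 746: h=5, slot 5 empty → index 5.
Insert 988: h=0, h2=5, slots 0,5 occupied → index 10.
Table: [39, _, _, 182, 654, 746, _, 702, _, _, 988, _, _]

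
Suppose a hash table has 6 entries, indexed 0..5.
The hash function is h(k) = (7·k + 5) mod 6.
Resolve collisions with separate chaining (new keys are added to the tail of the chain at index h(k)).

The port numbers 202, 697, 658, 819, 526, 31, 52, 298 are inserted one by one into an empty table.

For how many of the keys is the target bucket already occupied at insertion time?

5

202 → bucket 3
697 → bucket 0
658 → bucket 3 (collision)
819 → bucket 2
526 → bucket 3 (collision)
31 → bucket 0 (collision)
52 → bucket 3 (collision)
298 → bucket 3 (collision)
Final buckets:
0: 697 -> 31
1: .
2: 819
3: 202 -> 658 -> 526 -> 52 -> 298
4: .
5: .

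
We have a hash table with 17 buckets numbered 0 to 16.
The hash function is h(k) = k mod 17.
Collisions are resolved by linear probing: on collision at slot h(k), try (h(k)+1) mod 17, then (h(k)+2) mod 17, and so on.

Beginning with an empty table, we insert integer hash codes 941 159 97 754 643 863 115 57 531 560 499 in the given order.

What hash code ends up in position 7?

Insert 941: h=6, slot 6 empty -> index 6.
Insert 159: h=6, slot 6 occupied -> index 7.
Insert 97: h=12, slot 12 empty -> index 12.
Insert 754: h=6, slots 6,7 occupied -> index 8.
Insert 643: h=14, slot 14 empty -> index 14.
Insert 863: h=13, slot 13 empty -> index 13.
Insert 115: h=13, slots 13,14 occupied -> index 15.
Insert 57: h=6, slots 6,7,8 occupied -> index 9.
Insert 531: h=4, slot 4 empty -> index 4.
Insert 560: h=16, slot 16 empty -> index 16.
Insert 499: h=6, slots 6,7,8,9 occupied -> index 10.
Table: [_, _, _, _, 531, _, 941, 159, 754, 57, 499, _, 97, 863, 643, 115, 560]

159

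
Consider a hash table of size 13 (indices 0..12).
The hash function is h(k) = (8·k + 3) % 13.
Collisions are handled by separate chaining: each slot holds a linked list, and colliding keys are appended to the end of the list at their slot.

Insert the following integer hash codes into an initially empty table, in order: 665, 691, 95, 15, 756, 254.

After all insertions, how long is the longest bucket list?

Insert 665: h=6, bucket 6 empty -> new chain.
Insert 691: h=6, bucket 6 nonempty -> append to chain.
Insert 95: h=9, bucket 9 empty -> new chain.
Insert 15: h=6, bucket 6 nonempty -> append to chain.
Insert 756: h=6, bucket 6 nonempty -> append to chain.
Insert 254: h=7, bucket 7 empty -> new chain.
Final buckets:
0: ∅
1: ∅
2: ∅
3: ∅
4: ∅
5: ∅
6: 665 -> 691 -> 15 -> 756
7: 254
8: ∅
9: 95
10: ∅
11: ∅
12: ∅

4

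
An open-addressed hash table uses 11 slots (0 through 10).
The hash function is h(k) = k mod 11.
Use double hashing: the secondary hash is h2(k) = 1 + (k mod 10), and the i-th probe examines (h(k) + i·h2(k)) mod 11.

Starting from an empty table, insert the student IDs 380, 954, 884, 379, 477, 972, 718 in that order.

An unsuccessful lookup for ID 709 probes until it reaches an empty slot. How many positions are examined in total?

4

380 hashes to 6; slot 6 is free => place at 6.
954 hashes to 8; slot 8 is free => place at 8.
884 hashes to 4; slot 4 is free => place at 4.
379 hashes to 5; slot 5 is free => place at 5.
477 hashes to 4, h2=8; 4 taken => place at 1.
972 hashes to 4, h2=3; 4 taken => place at 7.
718 hashes to 3; slot 3 is free => place at 3.
Table: [—, 477, —, 718, 884, 379, 380, 972, 954, —, —]
Lookup 709: h=5, h2=10, probe 5,4,3,2 → slot 2 empty, not found.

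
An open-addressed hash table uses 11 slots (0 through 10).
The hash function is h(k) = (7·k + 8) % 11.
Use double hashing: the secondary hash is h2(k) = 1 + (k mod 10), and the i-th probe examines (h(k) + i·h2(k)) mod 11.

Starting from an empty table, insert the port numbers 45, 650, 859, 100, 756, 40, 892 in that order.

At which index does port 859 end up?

Insert 45: h=4, slot 4 empty -> index 4.
Insert 650: h=4, h2=1, slot 4 occupied -> index 5.
Insert 859: h=4, h2=10, slot 4 occupied -> index 3.
Insert 100: h=4, h2=1, slots 4,5 occupied -> index 6.
Insert 756: h=9, slot 9 empty -> index 9.
Insert 40: h=2, slot 2 empty -> index 2.
Insert 892: h=4, h2=3, slot 4 occupied -> index 7.
Table: [., ., 40, 859, 45, 650, 100, 892, ., 756, .]

3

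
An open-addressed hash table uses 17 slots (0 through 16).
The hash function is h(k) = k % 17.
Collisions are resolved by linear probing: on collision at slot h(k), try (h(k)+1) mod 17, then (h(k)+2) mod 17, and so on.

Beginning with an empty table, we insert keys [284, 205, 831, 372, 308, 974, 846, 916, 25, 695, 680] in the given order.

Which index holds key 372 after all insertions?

Insert 284: h=12, slot 12 empty => index 12.
Insert 205: h=1, slot 1 empty => index 1.
Insert 831: h=15, slot 15 empty => index 15.
Insert 372: h=15, slot 15 occupied => index 16.
Insert 308: h=2, slot 2 empty => index 2.
Insert 974: h=5, slot 5 empty => index 5.
Insert 846: h=13, slot 13 empty => index 13.
Insert 916: h=15, slots 15,16 occupied => index 0.
Insert 25: h=8, slot 8 empty => index 8.
Insert 695: h=15, slots 15,16,0,1,2 occupied => index 3.
Insert 680: h=0, slots 0,1,2,3 occupied => index 4.
Table: [916, 205, 308, 695, 680, 974, -, -, 25, -, -, -, 284, 846, -, 831, 372]

16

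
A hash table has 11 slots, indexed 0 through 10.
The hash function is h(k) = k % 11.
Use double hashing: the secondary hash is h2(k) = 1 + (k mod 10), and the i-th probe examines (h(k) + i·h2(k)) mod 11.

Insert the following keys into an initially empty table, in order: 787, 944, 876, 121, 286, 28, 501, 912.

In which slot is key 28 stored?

4

Insert 787: h=6, slot 6 empty => index 6.
Insert 944: h=9, slot 9 empty => index 9.
Insert 876: h=7, slot 7 empty => index 7.
Insert 121: h=0, slot 0 empty => index 0.
Insert 286: h=0, h2=7, slots 0,7 occupied => index 3.
Insert 28: h=6, h2=9, slot 6 occupied => index 4.
Insert 501: h=6, h2=2, slot 6 occupied => index 8.
Insert 912: h=10, slot 10 empty => index 10.
Table: [121, —, —, 286, 28, —, 787, 876, 501, 944, 912]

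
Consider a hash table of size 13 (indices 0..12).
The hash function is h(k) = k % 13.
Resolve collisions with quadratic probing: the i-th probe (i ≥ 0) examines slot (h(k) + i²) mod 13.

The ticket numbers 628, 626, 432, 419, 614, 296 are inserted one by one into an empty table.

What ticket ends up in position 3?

432

Insert 628: h=4, slot 4 empty → index 4.
Insert 626: h=2, slot 2 empty → index 2.
Insert 432: h=3, slot 3 empty → index 3.
Insert 419: h=3, slots 3,4 occupied → index 7.
Insert 614: h=3, slots 3,4,7 occupied → index 12.
Insert 296: h=10, slot 10 empty → index 10.
Table: [., ., 626, 432, 628, ., ., 419, ., ., 296, ., 614]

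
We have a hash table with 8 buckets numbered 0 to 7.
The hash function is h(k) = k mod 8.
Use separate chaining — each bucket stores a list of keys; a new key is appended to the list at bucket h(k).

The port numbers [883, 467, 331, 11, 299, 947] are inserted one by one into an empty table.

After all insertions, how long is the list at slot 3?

6

883 -> bucket 3
467 -> bucket 3 (collision)
331 -> bucket 3 (collision)
11 -> bucket 3 (collision)
299 -> bucket 3 (collision)
947 -> bucket 3 (collision)
Final buckets:
0: —
1: —
2: —
3: 883 -> 467 -> 331 -> 11 -> 299 -> 947
4: —
5: —
6: —
7: —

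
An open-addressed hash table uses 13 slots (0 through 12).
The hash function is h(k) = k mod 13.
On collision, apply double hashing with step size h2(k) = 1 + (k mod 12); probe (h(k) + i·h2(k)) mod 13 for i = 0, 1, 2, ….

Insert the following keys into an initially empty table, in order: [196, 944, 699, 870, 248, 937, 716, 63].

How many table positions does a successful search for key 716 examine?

Insert 196: h=1, slot 1 empty => index 1.
Insert 944: h=8, slot 8 empty => index 8.
Insert 699: h=10, slot 10 empty => index 10.
Insert 870: h=12, slot 12 empty => index 12.
Insert 248: h=1, h2=9, slots 1,10 occupied => index 6.
Insert 937: h=1, h2=2, slot 1 occupied => index 3.
Insert 716: h=1, h2=9, slots 1,10,6 occupied => index 2.
Insert 63: h=11, slot 11 empty => index 11.
Table: [—, 196, 716, 937, —, —, 248, —, 944, —, 699, 63, 870]
Lookup 716: h=1, h2=9, probe 1,10,6,2 → found at 2.

4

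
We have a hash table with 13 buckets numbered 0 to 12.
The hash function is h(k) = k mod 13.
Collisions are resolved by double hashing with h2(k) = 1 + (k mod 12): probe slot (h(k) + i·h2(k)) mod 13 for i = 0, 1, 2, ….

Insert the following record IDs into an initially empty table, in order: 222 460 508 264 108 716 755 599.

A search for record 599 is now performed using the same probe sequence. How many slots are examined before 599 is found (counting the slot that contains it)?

3

222 hashes to 1; slot 1 is free => place at 1.
460 hashes to 5; slot 5 is free => place at 5.
508 hashes to 1, h2=5; 1 taken => place at 6.
264 hashes to 4; slot 4 is free => place at 4.
108 hashes to 4, h2=1; 4,5,6 taken => place at 7.
716 hashes to 1, h2=9; 1 taken => place at 10.
755 hashes to 1, h2=12; 1 taken => place at 0.
599 hashes to 1, h2=12; 1,0 taken => place at 12.
Table: [755, 222, —, —, 264, 460, 508, 108, —, —, 716, —, 599]
Lookup 599: h=1, h2=12, probe 1,0,12 → found at 12.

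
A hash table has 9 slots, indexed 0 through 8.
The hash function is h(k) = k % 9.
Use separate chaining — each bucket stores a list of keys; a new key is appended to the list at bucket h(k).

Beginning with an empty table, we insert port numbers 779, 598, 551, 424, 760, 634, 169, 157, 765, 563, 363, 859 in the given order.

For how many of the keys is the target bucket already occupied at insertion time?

5

Insert 779: h=5, bucket 5 empty -> new chain.
Insert 598: h=4, bucket 4 empty -> new chain.
Insert 551: h=2, bucket 2 empty -> new chain.
Insert 424: h=1, bucket 1 empty -> new chain.
Insert 760: h=4, bucket 4 nonempty -> append to chain.
Insert 634: h=4, bucket 4 nonempty -> append to chain.
Insert 169: h=7, bucket 7 empty -> new chain.
Insert 157: h=4, bucket 4 nonempty -> append to chain.
Insert 765: h=0, bucket 0 empty -> new chain.
Insert 563: h=5, bucket 5 nonempty -> append to chain.
Insert 363: h=3, bucket 3 empty -> new chain.
Insert 859: h=4, bucket 4 nonempty -> append to chain.
Final buckets:
0: 765
1: 424
2: 551
3: 363
4: 598 -> 760 -> 634 -> 157 -> 859
5: 779 -> 563
6: _
7: 169
8: _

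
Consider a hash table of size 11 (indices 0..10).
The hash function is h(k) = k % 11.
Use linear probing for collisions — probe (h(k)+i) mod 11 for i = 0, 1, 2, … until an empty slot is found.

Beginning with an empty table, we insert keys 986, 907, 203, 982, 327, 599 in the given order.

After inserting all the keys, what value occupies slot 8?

Insert 986: h=7, slot 7 empty => index 7.
Insert 907: h=5, slot 5 empty => index 5.
Insert 203: h=5, slot 5 occupied => index 6.
Insert 982: h=3, slot 3 empty => index 3.
Insert 327: h=8, slot 8 empty => index 8.
Insert 599: h=5, slots 5,6,7,8 occupied => index 9.
Table: [., ., ., 982, ., 907, 203, 986, 327, 599, .]

327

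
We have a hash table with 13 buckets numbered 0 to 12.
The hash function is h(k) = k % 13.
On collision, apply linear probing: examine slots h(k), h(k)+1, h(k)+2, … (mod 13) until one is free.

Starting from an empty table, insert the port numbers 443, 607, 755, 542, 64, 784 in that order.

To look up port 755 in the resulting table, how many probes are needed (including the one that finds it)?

443: h=1 → slot 1
607: h=9 → slot 9
755: h=1, probe 1,2 → slot 2
542: h=9, probe 9,10 → slot 10
64: h=12 → slot 12
784: h=4 → slot 4
Table: [_, 443, 755, _, 784, _, _, _, _, 607, 542, _, 64]
Lookup 755: h=1, probe 1,2 → found at 2.

2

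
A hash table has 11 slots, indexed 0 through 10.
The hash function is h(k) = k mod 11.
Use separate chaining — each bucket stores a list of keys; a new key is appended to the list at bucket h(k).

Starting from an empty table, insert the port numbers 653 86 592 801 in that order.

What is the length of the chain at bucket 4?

1

Insert 653: h=4, bucket 4 empty -> new chain.
Insert 86: h=9, bucket 9 empty -> new chain.
Insert 592: h=9, bucket 9 nonempty -> append to chain.
Insert 801: h=9, bucket 9 nonempty -> append to chain.
Final buckets:
0: —
1: —
2: —
3: —
4: 653
5: —
6: —
7: —
8: —
9: 86 -> 592 -> 801
10: —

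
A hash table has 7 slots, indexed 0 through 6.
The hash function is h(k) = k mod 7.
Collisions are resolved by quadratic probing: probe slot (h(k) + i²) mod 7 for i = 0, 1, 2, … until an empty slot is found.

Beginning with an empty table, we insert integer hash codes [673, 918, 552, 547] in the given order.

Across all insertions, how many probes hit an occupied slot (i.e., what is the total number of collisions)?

Insert 673: h=1, slot 1 empty → index 1.
Insert 918: h=1, slot 1 occupied → index 2.
Insert 552: h=6, slot 6 empty → index 6.
Insert 547: h=1, slots 1,2 occupied → index 5.
Table: [∅, 673, 918, ∅, ∅, 547, 552]

3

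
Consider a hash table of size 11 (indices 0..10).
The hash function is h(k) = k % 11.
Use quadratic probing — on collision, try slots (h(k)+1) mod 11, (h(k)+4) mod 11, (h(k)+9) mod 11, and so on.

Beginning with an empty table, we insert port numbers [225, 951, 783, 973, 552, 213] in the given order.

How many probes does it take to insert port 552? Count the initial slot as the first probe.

2

225: h=5 → slot 5
951: h=5, probe 5,6 → slot 6
783: h=2 → slot 2
973: h=5, probe 5,6,9 → slot 9
552: h=2, probe 2,3 → slot 3
213: h=4 → slot 4
Table: [—, —, 783, 552, 213, 225, 951, —, —, 973, —]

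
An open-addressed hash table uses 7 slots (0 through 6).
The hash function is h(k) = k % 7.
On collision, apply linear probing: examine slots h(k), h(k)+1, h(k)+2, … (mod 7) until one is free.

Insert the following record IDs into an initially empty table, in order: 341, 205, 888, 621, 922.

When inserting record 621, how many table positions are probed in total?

341 hashes to 5; slot 5 is free -> place at 5.
205 hashes to 2; slot 2 is free -> place at 2.
888 hashes to 6; slot 6 is free -> place at 6.
621 hashes to 5; 5,6 taken -> place at 0.
922 hashes to 5; 5,6,0 taken -> place at 1.
Table: [621, 922, 205, ., ., 341, 888]

3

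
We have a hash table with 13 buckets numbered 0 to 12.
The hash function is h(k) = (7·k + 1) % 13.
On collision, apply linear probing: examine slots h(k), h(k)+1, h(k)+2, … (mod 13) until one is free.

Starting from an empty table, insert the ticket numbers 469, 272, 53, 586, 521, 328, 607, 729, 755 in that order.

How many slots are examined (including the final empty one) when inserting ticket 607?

2

469: h=8 -> slot 8
272: h=7 -> slot 7
53: h=8, probe 8,9 -> slot 9
586: h=8, probe 8,9,10 -> slot 10
521: h=8, probe 8,9,10,11 -> slot 11
328: h=9, probe 9,10,11,12 -> slot 12
607: h=12, probe 12,0 -> slot 0
729: h=8, probe 8,9,10,11,12,0,1 -> slot 1
755: h=8, probe 8,9,10,11,12,0,1,2 -> slot 2
Table: [607, 729, 755, ∅, ∅, ∅, ∅, 272, 469, 53, 586, 521, 328]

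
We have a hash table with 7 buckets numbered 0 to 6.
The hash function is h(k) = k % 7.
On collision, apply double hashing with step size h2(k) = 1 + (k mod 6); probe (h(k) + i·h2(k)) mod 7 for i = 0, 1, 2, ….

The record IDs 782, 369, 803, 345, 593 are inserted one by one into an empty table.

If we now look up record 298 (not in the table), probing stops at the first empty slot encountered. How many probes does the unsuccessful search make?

3

Insert 782: h=5, slot 5 empty → index 5.
Insert 369: h=5, h2=4, slot 5 occupied → index 2.
Insert 803: h=5, h2=6, slot 5 occupied → index 4.
Insert 345: h=2, h2=4, slot 2 occupied → index 6.
Insert 593: h=5, h2=6, slots 5,4 occupied → index 3.
Table: [∅, ∅, 369, 593, 803, 782, 345]
Lookup 298: h=4, h2=5, probe 4,2,0 → slot 0 empty, not found.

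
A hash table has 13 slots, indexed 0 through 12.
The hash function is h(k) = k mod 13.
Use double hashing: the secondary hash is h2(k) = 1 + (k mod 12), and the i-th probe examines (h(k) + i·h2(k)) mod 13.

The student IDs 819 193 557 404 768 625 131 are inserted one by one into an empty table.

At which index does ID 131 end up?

12

819 hashes to 0; slot 0 is free => place at 0.
193 hashes to 11; slot 11 is free => place at 11.
557 hashes to 11, h2=6; 11 taken => place at 4.
404 hashes to 1; slot 1 is free => place at 1.
768 hashes to 1, h2=1; 1 taken => place at 2.
625 hashes to 1, h2=2; 1 taken => place at 3.
131 hashes to 1, h2=12; 1,0 taken => place at 12.
Table: [819, 404, 768, 625, 557, ∅, ∅, ∅, ∅, ∅, ∅, 193, 131]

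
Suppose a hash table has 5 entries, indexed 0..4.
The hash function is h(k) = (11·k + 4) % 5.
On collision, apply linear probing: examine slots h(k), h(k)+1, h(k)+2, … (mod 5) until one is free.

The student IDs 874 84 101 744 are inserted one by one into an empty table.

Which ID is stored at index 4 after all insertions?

84

Insert 874: h=3, slot 3 empty => index 3.
Insert 84: h=3, slot 3 occupied => index 4.
Insert 101: h=0, slot 0 empty => index 0.
Insert 744: h=3, slots 3,4,0 occupied => index 1.
Table: [101, 744, ∅, 874, 84]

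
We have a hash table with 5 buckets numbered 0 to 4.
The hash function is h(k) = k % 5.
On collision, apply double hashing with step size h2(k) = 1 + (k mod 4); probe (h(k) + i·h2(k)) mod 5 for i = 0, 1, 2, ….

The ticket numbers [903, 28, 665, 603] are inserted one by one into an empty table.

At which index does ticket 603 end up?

903 hashes to 3; slot 3 is free → place at 3.
28 hashes to 3, h2=1; 3 taken → place at 4.
665 hashes to 0; slot 0 is free → place at 0.
603 hashes to 3, h2=4; 3 taken → place at 2.
Table: [665, ∅, 603, 903, 28]

2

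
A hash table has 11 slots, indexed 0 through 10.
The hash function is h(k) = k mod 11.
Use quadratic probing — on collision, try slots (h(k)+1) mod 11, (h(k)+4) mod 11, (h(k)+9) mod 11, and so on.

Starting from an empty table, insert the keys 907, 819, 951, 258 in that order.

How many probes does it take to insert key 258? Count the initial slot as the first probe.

Insert 907: h=5, slot 5 empty -> index 5.
Insert 819: h=5, slot 5 occupied -> index 6.
Insert 951: h=5, slots 5,6 occupied -> index 9.
Insert 258: h=5, slots 5,6,9 occupied -> index 3.
Table: [_, _, _, 258, _, 907, 819, _, _, 951, _]

4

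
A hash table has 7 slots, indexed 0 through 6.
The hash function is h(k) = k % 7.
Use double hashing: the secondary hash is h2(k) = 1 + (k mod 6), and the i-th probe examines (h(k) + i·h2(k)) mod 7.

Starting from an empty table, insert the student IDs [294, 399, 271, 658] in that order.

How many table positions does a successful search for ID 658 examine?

294 hashes to 0; slot 0 is free => place at 0.
399 hashes to 0, h2=4; 0 taken => place at 4.
271 hashes to 5; slot 5 is free => place at 5.
658 hashes to 0, h2=5; 0,5 taken => place at 3.
Table: [294, ∅, ∅, 658, 399, 271, ∅]
Lookup 658: h=0, h2=5, probe 0,5,3 → found at 3.

3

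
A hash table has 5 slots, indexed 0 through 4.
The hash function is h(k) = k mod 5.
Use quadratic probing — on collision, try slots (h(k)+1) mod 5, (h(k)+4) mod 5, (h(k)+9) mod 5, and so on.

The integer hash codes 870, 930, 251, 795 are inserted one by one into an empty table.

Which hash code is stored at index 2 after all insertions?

251

870 hashes to 0; slot 0 is free -> place at 0.
930 hashes to 0; 0 taken -> place at 1.
251 hashes to 1; 1 taken -> place at 2.
795 hashes to 0; 0,1 taken -> place at 4.
Table: [870, 930, 251, ∅, 795]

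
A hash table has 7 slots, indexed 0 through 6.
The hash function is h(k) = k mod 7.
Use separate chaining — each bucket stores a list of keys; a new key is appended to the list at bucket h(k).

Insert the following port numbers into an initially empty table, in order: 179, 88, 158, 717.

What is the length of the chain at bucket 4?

3

Insert 179: h=4, bucket 4 empty → new chain.
Insert 88: h=4, bucket 4 nonempty → append to chain.
Insert 158: h=4, bucket 4 nonempty → append to chain.
Insert 717: h=3, bucket 3 empty → new chain.
Final buckets:
0: ∅
1: ∅
2: ∅
3: 717
4: 179 -> 88 -> 158
5: ∅
6: ∅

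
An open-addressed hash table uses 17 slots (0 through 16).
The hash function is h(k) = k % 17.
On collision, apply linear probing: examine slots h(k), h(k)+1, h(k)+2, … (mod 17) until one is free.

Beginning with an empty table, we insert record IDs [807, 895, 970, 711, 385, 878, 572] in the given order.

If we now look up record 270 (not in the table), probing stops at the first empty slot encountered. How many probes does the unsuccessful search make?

2

807: h=8 -> slot 8
895: h=11 -> slot 11
970: h=1 -> slot 1
711: h=14 -> slot 14
385: h=11, probe 11,12 -> slot 12
878: h=11, probe 11,12,13 -> slot 13
572: h=11, probe 11,12,13,14,15 -> slot 15
Table: [—, 970, —, —, —, —, —, —, 807, —, —, 895, 385, 878, 711, 572, —]
Lookup 270: h=15, probe 15,16 → slot 16 empty, not found.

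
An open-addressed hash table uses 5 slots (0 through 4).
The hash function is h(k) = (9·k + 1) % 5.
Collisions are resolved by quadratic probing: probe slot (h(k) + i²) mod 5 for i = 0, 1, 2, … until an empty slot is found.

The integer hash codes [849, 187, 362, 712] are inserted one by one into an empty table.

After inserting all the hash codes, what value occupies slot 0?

849: h=2 => slot 2
187: h=4 => slot 4
362: h=4, probe 4,0 => slot 0
712: h=4, probe 4,0,3 => slot 3
Table: [362, ∅, 849, 712, 187]

362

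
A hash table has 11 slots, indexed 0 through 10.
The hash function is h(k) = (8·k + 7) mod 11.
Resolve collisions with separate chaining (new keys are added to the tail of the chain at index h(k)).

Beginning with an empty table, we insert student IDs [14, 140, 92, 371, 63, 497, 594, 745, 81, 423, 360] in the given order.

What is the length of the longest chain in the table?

5

Insert 14: h=9, bucket 9 empty → new chain.
Insert 140: h=5, bucket 5 empty → new chain.
Insert 92: h=6, bucket 6 empty → new chain.
Insert 371: h=5, bucket 5 nonempty → append to chain.
Insert 63: h=5, bucket 5 nonempty → append to chain.
Insert 497: h=1, bucket 1 empty → new chain.
Insert 594: h=7, bucket 7 empty → new chain.
Insert 745: h=5, bucket 5 nonempty → append to chain.
Insert 81: h=6, bucket 6 nonempty → append to chain.
Insert 423: h=3, bucket 3 empty → new chain.
Insert 360: h=5, bucket 5 nonempty → append to chain.
Final buckets:
0: _
1: 497
2: _
3: 423
4: _
5: 140 -> 371 -> 63 -> 745 -> 360
6: 92 -> 81
7: 594
8: _
9: 14
10: _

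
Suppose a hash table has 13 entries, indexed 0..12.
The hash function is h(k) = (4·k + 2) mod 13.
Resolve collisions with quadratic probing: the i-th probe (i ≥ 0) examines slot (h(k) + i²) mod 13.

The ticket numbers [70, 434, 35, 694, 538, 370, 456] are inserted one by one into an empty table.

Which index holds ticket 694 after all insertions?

0

70 hashes to 9; slot 9 is free => place at 9.
434 hashes to 9; 9 taken => place at 10.
35 hashes to 12; slot 12 is free => place at 12.
694 hashes to 9; 9,10 taken => place at 0.
538 hashes to 9; 9,10,0 taken => place at 5.
370 hashes to 0; 0 taken => place at 1.
456 hashes to 6; slot 6 is free => place at 6.
Table: [694, 370, _, _, _, 538, 456, _, _, 70, 434, _, 35]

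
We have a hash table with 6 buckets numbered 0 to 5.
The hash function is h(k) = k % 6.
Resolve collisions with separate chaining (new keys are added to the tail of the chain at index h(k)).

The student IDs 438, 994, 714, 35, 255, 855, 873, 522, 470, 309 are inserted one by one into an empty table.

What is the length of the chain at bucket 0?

3

438 -> bucket 0
994 -> bucket 4
714 -> bucket 0 (collision)
35 -> bucket 5
255 -> bucket 3
855 -> bucket 3 (collision)
873 -> bucket 3 (collision)
522 -> bucket 0 (collision)
470 -> bucket 2
309 -> bucket 3 (collision)
Final buckets:
0: 438 -> 714 -> 522
1: ∅
2: 470
3: 255 -> 855 -> 873 -> 309
4: 994
5: 35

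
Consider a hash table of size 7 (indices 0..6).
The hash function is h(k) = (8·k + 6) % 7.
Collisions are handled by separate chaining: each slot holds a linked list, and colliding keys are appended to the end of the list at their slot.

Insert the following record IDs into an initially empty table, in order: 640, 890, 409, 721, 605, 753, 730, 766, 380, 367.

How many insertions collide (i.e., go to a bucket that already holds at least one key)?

Insert 640: h=2, bucket 2 empty → new chain.
Insert 890: h=0, bucket 0 empty → new chain.
Insert 409: h=2, bucket 2 nonempty → append to chain.
Insert 721: h=6, bucket 6 empty → new chain.
Insert 605: h=2, bucket 2 nonempty → append to chain.
Insert 753: h=3, bucket 3 empty → new chain.
Insert 730: h=1, bucket 1 empty → new chain.
Insert 766: h=2, bucket 2 nonempty → append to chain.
Insert 380: h=1, bucket 1 nonempty → append to chain.
Insert 367: h=2, bucket 2 nonempty → append to chain.
Final buckets:
0: 890
1: 730 -> 380
2: 640 -> 409 -> 605 -> 766 -> 367
3: 753
4: .
5: .
6: 721

5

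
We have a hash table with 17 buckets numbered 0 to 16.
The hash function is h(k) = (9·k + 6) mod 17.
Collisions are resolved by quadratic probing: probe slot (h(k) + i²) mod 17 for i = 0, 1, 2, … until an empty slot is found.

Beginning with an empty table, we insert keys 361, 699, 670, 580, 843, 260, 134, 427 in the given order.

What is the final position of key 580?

11

361 hashes to 8; slot 8 is free → place at 8.
699 hashes to 7; slot 7 is free → place at 7.
670 hashes to 1; slot 1 is free → place at 1.
580 hashes to 7; 7,8 taken → place at 11.
843 hashes to 11; 11 taken → place at 12.
260 hashes to 0; slot 0 is free → place at 0.
134 hashes to 5; slot 5 is free → place at 5.
427 hashes to 7; 7,8,11 taken → place at 16.
Table: [260, 670, ., ., ., 134, ., 699, 361, ., ., 580, 843, ., ., ., 427]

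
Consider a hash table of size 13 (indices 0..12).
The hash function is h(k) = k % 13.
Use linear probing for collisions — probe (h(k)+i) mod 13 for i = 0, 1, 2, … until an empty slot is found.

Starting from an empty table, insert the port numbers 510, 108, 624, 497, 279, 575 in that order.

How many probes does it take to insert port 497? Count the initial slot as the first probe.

510: h=3 -> slot 3
108: h=4 -> slot 4
624: h=0 -> slot 0
497: h=3, probe 3,4,5 -> slot 5
279: h=6 -> slot 6
575: h=3, probe 3,4,5,6,7 -> slot 7
Table: [624, ∅, ∅, 510, 108, 497, 279, 575, ∅, ∅, ∅, ∅, ∅]

3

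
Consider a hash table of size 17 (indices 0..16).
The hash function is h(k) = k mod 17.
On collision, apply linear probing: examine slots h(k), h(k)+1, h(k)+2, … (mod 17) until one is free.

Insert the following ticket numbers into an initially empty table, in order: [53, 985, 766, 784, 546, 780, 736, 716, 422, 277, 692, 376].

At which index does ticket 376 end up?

53: h=2 → slot 2
985: h=16 → slot 16
766: h=1 → slot 1
784: h=2, probe 2,3 → slot 3
546: h=2, probe 2,3,4 → slot 4
780: h=15 → slot 15
736: h=5 → slot 5
716: h=2, probe 2,3,4,5,6 → slot 6
422: h=14 → slot 14
277: h=5, probe 5,6,7 → slot 7
692: h=12 → slot 12
376: h=2, probe 2,3,4,5,6,7,8 → slot 8
Table: [∅, 766, 53, 784, 546, 736, 716, 277, 376, ∅, ∅, ∅, 692, ∅, 422, 780, 985]

8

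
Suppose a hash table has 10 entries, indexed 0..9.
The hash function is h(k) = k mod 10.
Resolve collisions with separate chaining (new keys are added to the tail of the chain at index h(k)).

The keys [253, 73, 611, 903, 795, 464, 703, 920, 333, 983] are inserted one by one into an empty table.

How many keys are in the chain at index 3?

6

253 -> bucket 3
73 -> bucket 3 (collision)
611 -> bucket 1
903 -> bucket 3 (collision)
795 -> bucket 5
464 -> bucket 4
703 -> bucket 3 (collision)
920 -> bucket 0
333 -> bucket 3 (collision)
983 -> bucket 3 (collision)
Final buckets:
0: 920
1: 611
2: -
3: 253 -> 73 -> 903 -> 703 -> 333 -> 983
4: 464
5: 795
6: -
7: -
8: -
9: -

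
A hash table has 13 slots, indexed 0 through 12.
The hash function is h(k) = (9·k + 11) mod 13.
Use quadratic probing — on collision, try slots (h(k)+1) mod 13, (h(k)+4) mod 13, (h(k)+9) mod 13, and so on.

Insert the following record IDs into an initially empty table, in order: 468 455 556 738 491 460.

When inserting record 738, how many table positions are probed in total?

468 hashes to 11; slot 11 is free -> place at 11.
455 hashes to 11; 11 taken -> place at 12.
556 hashes to 10; slot 10 is free -> place at 10.
738 hashes to 10; 10,11 taken -> place at 1.
491 hashes to 10; 10,11,1 taken -> place at 6.
460 hashes to 4; slot 4 is free -> place at 4.
Table: [-, 738, -, -, 460, -, 491, -, -, -, 556, 468, 455]

3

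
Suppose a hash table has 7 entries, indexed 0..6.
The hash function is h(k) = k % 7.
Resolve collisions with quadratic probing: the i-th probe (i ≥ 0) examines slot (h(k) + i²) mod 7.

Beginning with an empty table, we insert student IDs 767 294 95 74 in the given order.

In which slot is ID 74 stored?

767: h=4 → slot 4
294: h=0 → slot 0
95: h=4, probe 4,5 → slot 5
74: h=4, probe 4,5,1 → slot 1
Table: [294, 74, ∅, ∅, 767, 95, ∅]

1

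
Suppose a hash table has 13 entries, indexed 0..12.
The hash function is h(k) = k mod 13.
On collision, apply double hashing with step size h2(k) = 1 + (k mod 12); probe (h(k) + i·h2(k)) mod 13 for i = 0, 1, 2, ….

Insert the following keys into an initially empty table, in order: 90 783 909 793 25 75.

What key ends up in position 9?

Insert 90: h=12, slot 12 empty => index 12.
Insert 783: h=3, slot 3 empty => index 3.
Insert 909: h=12, h2=10, slot 12 occupied => index 9.
Insert 793: h=0, slot 0 empty => index 0.
Insert 25: h=12, h2=2, slot 12 occupied => index 1.
Insert 75: h=10, slot 10 empty => index 10.
Table: [793, 25, -, 783, -, -, -, -, -, 909, 75, -, 90]

909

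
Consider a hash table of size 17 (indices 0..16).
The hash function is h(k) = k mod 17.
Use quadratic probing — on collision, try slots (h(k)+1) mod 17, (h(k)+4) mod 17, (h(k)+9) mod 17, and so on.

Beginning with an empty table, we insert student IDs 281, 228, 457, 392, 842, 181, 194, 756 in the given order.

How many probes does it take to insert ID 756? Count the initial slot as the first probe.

Insert 281: h=9, slot 9 empty => index 9.
Insert 228: h=7, slot 7 empty => index 7.
Insert 457: h=15, slot 15 empty => index 15.
Insert 392: h=1, slot 1 empty => index 1.
Insert 842: h=9, slot 9 occupied => index 10.
Insert 181: h=11, slot 11 empty => index 11.
Insert 194: h=7, slot 7 occupied => index 8.
Insert 756: h=8, slots 8,9 occupied => index 12.
Table: [., 392, ., ., ., ., ., 228, 194, 281, 842, 181, 756, ., ., 457, .]

3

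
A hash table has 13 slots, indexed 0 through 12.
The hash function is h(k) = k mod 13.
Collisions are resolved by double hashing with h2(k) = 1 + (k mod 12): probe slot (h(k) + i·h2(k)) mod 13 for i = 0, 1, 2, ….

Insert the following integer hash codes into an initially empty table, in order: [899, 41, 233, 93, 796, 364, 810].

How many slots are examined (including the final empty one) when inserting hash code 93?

3

899: h=2 => slot 2
41: h=2, h2=6, probe 2,8 => slot 8
233: h=12 => slot 12
93: h=2, h2=10, probe 2,12,9 => slot 9
796: h=3 => slot 3
364: h=0 => slot 0
810: h=4 => slot 4
Table: [364, ∅, 899, 796, 810, ∅, ∅, ∅, 41, 93, ∅, ∅, 233]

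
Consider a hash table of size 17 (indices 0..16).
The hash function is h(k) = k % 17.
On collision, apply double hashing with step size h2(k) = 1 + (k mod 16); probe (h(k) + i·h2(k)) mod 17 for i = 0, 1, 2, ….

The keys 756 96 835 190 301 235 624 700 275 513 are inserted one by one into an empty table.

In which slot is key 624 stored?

Insert 756: h=8, slot 8 empty -> index 8.
Insert 96: h=11, slot 11 empty -> index 11.
Insert 835: h=2, slot 2 empty -> index 2.
Insert 190: h=3, slot 3 empty -> index 3.
Insert 301: h=12, slot 12 empty -> index 12.
Insert 235: h=14, slot 14 empty -> index 14.
Insert 624: h=12, h2=1, slot 12 occupied -> index 13.
Insert 700: h=3, h2=13, slot 3 occupied -> index 16.
Insert 275: h=3, h2=4, slot 3 occupied -> index 7.
Insert 513: h=3, h2=2, slot 3 occupied -> index 5.
Table: [—, —, 835, 190, —, 513, —, 275, 756, —, —, 96, 301, 624, 235, —, 700]

13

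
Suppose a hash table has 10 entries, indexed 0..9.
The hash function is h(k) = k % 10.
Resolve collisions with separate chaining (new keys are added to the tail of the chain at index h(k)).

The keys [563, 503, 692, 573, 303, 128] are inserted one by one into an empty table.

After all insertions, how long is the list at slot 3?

Insert 563: h=3, bucket 3 empty → new chain.
Insert 503: h=3, bucket 3 nonempty → append to chain.
Insert 692: h=2, bucket 2 empty → new chain.
Insert 573: h=3, bucket 3 nonempty → append to chain.
Insert 303: h=3, bucket 3 nonempty → append to chain.
Insert 128: h=8, bucket 8 empty → new chain.
Final buckets:
0: .
1: .
2: 692
3: 563 -> 503 -> 573 -> 303
4: .
5: .
6: .
7: .
8: 128
9: .

4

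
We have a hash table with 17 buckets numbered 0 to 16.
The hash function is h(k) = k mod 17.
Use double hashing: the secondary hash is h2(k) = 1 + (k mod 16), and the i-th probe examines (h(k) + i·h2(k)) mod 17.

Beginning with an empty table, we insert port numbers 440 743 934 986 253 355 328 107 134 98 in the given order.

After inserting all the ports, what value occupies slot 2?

440 hashes to 15; slot 15 is free → place at 15.
743 hashes to 12; slot 12 is free → place at 12.
934 hashes to 16; slot 16 is free → place at 16.
986 hashes to 0; slot 0 is free → place at 0.
253 hashes to 15, h2=14; 15,12 taken → place at 9.
355 hashes to 15, h2=4; 15 taken → place at 2.
328 hashes to 5; slot 5 is free → place at 5.
107 hashes to 5, h2=12; 5,0,12 taken → place at 7.
134 hashes to 15, h2=7; 15,5,12,2,9,16 taken → place at 6.
98 hashes to 13; slot 13 is free → place at 13.
Table: [986, ∅, 355, ∅, ∅, 328, 134, 107, ∅, 253, ∅, ∅, 743, 98, ∅, 440, 934]

355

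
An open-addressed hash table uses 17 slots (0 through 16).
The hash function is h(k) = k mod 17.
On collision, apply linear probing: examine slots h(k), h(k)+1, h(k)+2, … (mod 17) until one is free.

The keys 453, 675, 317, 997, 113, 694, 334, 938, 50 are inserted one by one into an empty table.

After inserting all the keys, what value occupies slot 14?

453: h=11 -> slot 11
675: h=12 -> slot 12
317: h=11, probe 11,12,13 -> slot 13
997: h=11, probe 11,12,13,14 -> slot 14
113: h=11, probe 11,12,13,14,15 -> slot 15
694: h=14, probe 14,15,16 -> slot 16
334: h=11, probe 11,12,13,14,15,16,0 -> slot 0
938: h=3 -> slot 3
50: h=16, probe 16,0,1 -> slot 1
Table: [334, 50, _, 938, _, _, _, _, _, _, _, 453, 675, 317, 997, 113, 694]

997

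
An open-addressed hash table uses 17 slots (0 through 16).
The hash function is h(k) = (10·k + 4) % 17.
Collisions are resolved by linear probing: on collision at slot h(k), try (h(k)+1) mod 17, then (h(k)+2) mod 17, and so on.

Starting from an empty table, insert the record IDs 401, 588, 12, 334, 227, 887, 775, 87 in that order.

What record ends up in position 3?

588

Insert 401: h=2, slot 2 empty -> index 2.
Insert 588: h=2, slot 2 occupied -> index 3.
Insert 12: h=5, slot 5 empty -> index 5.
Insert 334: h=12, slot 12 empty -> index 12.
Insert 227: h=13, slot 13 empty -> index 13.
Insert 887: h=0, slot 0 empty -> index 0.
Insert 775: h=2, slots 2,3 occupied -> index 4.
Insert 87: h=7, slot 7 empty -> index 7.
Table: [887, -, 401, 588, 775, 12, -, 87, -, -, -, -, 334, 227, -, -, -]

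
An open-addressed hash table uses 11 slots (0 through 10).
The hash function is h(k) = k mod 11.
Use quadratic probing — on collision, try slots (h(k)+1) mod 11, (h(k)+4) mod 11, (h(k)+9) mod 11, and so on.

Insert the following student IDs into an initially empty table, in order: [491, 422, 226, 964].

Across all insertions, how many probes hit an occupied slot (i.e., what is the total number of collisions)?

1

Insert 491: h=7, slot 7 empty -> index 7.
Insert 422: h=4, slot 4 empty -> index 4.
Insert 226: h=6, slot 6 empty -> index 6.
Insert 964: h=7, slot 7 occupied -> index 8.
Table: [_, _, _, _, 422, _, 226, 491, 964, _, _]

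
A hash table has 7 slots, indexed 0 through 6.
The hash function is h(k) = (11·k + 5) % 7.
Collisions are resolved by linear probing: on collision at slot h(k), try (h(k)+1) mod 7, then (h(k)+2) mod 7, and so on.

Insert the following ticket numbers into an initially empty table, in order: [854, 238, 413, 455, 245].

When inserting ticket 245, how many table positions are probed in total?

5

854 hashes to 5; slot 5 is free => place at 5.
238 hashes to 5; 5 taken => place at 6.
413 hashes to 5; 5,6 taken => place at 0.
455 hashes to 5; 5,6,0 taken => place at 1.
245 hashes to 5; 5,6,0,1 taken => place at 2.
Table: [413, 455, 245, _, _, 854, 238]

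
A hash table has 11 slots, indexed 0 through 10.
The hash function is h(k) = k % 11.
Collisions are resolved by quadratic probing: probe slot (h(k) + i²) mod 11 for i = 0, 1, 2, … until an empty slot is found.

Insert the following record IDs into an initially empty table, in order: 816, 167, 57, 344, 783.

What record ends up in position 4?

Insert 816: h=2, slot 2 empty -> index 2.
Insert 167: h=2, slot 2 occupied -> index 3.
Insert 57: h=2, slots 2,3 occupied -> index 6.
Insert 344: h=3, slot 3 occupied -> index 4.
Insert 783: h=2, slots 2,3,6 occupied -> index 0.
Table: [783, ., 816, 167, 344, ., 57, ., ., ., .]

344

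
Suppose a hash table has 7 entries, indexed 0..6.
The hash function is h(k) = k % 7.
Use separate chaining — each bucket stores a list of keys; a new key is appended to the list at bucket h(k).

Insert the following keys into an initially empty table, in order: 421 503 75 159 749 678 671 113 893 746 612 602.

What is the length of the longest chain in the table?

3

Insert 421: h=1, bucket 1 empty -> new chain.
Insert 503: h=6, bucket 6 empty -> new chain.
Insert 75: h=5, bucket 5 empty -> new chain.
Insert 159: h=5, bucket 5 nonempty -> append to chain.
Insert 749: h=0, bucket 0 empty -> new chain.
Insert 678: h=6, bucket 6 nonempty -> append to chain.
Insert 671: h=6, bucket 6 nonempty -> append to chain.
Insert 113: h=1, bucket 1 nonempty -> append to chain.
Insert 893: h=4, bucket 4 empty -> new chain.
Insert 746: h=4, bucket 4 nonempty -> append to chain.
Insert 612: h=3, bucket 3 empty -> new chain.
Insert 602: h=0, bucket 0 nonempty -> append to chain.
Final buckets:
0: 749 -> 602
1: 421 -> 113
2: —
3: 612
4: 893 -> 746
5: 75 -> 159
6: 503 -> 678 -> 671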